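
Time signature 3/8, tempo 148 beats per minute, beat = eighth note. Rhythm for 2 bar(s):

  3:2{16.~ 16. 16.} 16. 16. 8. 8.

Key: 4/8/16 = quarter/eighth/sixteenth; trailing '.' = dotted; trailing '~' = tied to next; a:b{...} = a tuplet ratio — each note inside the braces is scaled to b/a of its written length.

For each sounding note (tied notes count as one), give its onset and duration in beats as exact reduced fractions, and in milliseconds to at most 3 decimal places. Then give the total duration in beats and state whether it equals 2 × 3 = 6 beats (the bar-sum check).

1) 0.0ms=0b +405.405ms=1b
2) 405.405ms=1b +202.703ms=1/2b
3) 608.108ms=3/2b +304.054ms=3/4b
4) 912.162ms=9/4b +304.054ms=3/4b
5) 1216.216ms=3b +608.108ms=3/2b
6) 1824.324ms=9/2b +608.108ms=3/2b
Σ=6b of 6 (148bpm 3/8) — PASS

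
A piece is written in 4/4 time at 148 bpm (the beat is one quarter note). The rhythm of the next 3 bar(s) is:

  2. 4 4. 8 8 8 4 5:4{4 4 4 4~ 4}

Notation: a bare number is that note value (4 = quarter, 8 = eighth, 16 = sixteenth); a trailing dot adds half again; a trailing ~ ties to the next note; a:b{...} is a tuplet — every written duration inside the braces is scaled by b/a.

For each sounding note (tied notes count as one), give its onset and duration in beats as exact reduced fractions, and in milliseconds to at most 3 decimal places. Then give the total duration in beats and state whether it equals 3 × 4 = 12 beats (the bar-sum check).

1) 0.0ms=0b +1216.216ms=3b
2) 1216.216ms=3b +405.405ms=1b
3) 1621.622ms=4b +608.108ms=3/2b
4) 2229.73ms=11/2b +202.703ms=1/2b
5) 2432.432ms=6b +202.703ms=1/2b
6) 2635.135ms=13/2b +202.703ms=1/2b
7) 2837.838ms=7b +405.405ms=1b
8) 3243.243ms=8b +324.324ms=4/5b
9) 3567.568ms=44/5b +324.324ms=4/5b
10) 3891.892ms=48/5b +324.324ms=4/5b
11) 4216.216ms=52/5b +648.649ms=8/5b
Σ=12b of 12 (148bpm 4/4) — PASS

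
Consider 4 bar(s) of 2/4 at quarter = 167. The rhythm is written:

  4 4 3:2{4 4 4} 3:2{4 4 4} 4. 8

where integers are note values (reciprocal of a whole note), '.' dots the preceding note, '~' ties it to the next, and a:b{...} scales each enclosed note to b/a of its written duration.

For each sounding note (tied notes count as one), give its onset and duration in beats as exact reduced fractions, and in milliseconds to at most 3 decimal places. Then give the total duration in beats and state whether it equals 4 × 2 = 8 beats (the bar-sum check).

1) 0.0ms=0b +359.281ms=1b
2) 359.281ms=1b +359.281ms=1b
3) 718.563ms=2b +239.521ms=2/3b
4) 958.084ms=8/3b +239.521ms=2/3b
5) 1197.605ms=10/3b +239.521ms=2/3b
6) 1437.126ms=4b +239.521ms=2/3b
7) 1676.647ms=14/3b +239.521ms=2/3b
8) 1916.168ms=16/3b +239.521ms=2/3b
9) 2155.689ms=6b +538.922ms=3/2b
10) 2694.611ms=15/2b +179.641ms=1/2b
Σ=8b of 8 (167bpm 2/4) — PASS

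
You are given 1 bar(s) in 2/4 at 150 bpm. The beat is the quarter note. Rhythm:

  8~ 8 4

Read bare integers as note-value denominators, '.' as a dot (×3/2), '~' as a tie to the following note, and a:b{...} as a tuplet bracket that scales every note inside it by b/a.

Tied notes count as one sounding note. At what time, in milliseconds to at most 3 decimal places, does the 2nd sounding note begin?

1. 0.0ms @ 0 + 400.0ms (1)
2. 400.0ms @ 1 + 400.0ms (1)

note 2 onset = 1b = 400.0ms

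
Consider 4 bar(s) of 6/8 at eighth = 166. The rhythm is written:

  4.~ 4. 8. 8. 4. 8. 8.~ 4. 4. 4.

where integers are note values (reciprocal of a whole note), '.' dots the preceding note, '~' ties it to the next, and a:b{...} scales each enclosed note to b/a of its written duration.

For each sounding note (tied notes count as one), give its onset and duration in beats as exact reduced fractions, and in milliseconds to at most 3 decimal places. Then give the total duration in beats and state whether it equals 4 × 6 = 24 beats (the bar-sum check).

1) 0.0ms=0b +2168.675ms=6b
2) 2168.675ms=6b +542.169ms=3/2b
3) 2710.843ms=15/2b +542.169ms=3/2b
4) 3253.012ms=9b +1084.337ms=3b
5) 4337.349ms=12b +542.169ms=3/2b
6) 4879.518ms=27/2b +1626.506ms=9/2b
7) 6506.024ms=18b +1084.337ms=3b
8) 7590.361ms=21b +1084.337ms=3b
Σ=24b of 24 (166bpm 6/8) — PASS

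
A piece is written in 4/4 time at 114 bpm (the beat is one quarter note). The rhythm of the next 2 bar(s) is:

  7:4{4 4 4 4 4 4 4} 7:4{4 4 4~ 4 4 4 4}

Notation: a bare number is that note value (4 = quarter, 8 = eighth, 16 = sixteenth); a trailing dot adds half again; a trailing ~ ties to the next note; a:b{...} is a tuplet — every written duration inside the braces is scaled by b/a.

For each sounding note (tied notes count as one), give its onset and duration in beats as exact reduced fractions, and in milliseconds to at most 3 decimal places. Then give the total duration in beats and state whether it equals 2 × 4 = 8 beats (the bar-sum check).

1) 0.0ms=0b +300.752ms=4/7b
2) 300.752ms=4/7b +300.752ms=4/7b
3) 601.504ms=8/7b +300.752ms=4/7b
4) 902.256ms=12/7b +300.752ms=4/7b
5) 1203.008ms=16/7b +300.752ms=4/7b
6) 1503.759ms=20/7b +300.752ms=4/7b
7) 1804.511ms=24/7b +300.752ms=4/7b
8) 2105.263ms=4b +300.752ms=4/7b
9) 2406.015ms=32/7b +300.752ms=4/7b
10) 2706.767ms=36/7b +601.504ms=8/7b
11) 3308.271ms=44/7b +300.752ms=4/7b
12) 3609.023ms=48/7b +300.752ms=4/7b
13) 3909.774ms=52/7b +300.752ms=4/7b
Σ=8b of 8 (114bpm 4/4) — PASS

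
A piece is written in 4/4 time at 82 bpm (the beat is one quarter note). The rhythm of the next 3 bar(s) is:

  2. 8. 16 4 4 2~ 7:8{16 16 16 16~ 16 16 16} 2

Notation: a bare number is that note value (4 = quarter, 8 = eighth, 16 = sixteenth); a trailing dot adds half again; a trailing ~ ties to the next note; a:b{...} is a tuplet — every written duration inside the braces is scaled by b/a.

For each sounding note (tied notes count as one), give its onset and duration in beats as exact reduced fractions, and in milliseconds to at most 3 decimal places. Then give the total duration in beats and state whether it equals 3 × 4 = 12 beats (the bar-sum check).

1) 0.0ms=0b +2195.122ms=3b
2) 2195.122ms=3b +548.78ms=3/4b
3) 2743.902ms=15/4b +182.927ms=1/4b
4) 2926.829ms=4b +731.707ms=1b
5) 3658.537ms=5b +731.707ms=1b
6) 4390.244ms=6b +1672.474ms=16/7b
7) 6062.718ms=58/7b +209.059ms=2/7b
8) 6271.777ms=60/7b +209.059ms=2/7b
9) 6480.836ms=62/7b +418.118ms=4/7b
10) 6898.955ms=66/7b +209.059ms=2/7b
11) 7108.014ms=68/7b +209.059ms=2/7b
12) 7317.073ms=10b +1463.415ms=2b
Σ=12b of 12 (82bpm 4/4) — PASS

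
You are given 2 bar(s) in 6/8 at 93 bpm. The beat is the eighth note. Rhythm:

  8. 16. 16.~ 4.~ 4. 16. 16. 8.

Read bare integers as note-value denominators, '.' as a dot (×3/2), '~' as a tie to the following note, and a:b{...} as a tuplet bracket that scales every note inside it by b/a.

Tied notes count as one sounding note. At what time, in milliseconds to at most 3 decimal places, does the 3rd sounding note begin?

1. 0.0ms @ 0 + 967.742ms (3/2)
2. 967.742ms @ 3/2 + 483.871ms (3/4)
3. 1451.613ms @ 9/4 + 4354.839ms (27/4)
4. 5806.452ms @ 9 + 483.871ms (3/4)
5. 6290.323ms @ 39/4 + 483.871ms (3/4)
6. 6774.194ms @ 21/2 + 967.742ms (3/2)

note 3 onset = 9/4b = 1451.613ms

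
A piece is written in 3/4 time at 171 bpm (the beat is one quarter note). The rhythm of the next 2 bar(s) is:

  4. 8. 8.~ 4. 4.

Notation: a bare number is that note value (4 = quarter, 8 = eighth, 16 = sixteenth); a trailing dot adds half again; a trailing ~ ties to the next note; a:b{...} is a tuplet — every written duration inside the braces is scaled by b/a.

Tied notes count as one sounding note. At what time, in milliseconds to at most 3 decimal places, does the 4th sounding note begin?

note 4 onset = 9/2b = 1578.947ms

1. 0.0ms @ 0 + 526.316ms (3/2)
2. 526.316ms @ 3/2 + 263.158ms (3/4)
3. 789.474ms @ 9/4 + 789.474ms (9/4)
4. 1578.947ms @ 9/2 + 526.316ms (3/2)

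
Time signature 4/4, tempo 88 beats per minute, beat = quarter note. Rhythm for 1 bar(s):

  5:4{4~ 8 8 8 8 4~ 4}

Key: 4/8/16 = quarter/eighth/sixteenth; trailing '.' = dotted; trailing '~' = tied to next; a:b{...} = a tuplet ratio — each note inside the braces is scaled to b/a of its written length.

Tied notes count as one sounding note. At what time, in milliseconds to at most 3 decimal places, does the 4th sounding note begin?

1. 0.0ms @ 0 + 818.182ms (6/5)
2. 818.182ms @ 6/5 + 272.727ms (2/5)
3. 1090.909ms @ 8/5 + 272.727ms (2/5)
4. 1363.636ms @ 2 + 272.727ms (2/5)
5. 1636.364ms @ 12/5 + 1090.909ms (8/5)

note 4 onset = 2b = 1363.636ms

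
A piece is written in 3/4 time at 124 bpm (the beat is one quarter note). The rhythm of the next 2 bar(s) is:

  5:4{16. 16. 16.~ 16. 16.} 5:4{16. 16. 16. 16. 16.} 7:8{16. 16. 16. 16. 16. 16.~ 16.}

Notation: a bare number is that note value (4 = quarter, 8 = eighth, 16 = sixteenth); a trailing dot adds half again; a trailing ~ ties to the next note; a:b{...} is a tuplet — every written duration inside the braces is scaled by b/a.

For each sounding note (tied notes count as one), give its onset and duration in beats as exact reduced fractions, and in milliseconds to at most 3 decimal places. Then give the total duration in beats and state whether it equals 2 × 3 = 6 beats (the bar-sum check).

1) 0.0ms=0b +145.161ms=3/10b
2) 145.161ms=3/10b +145.161ms=3/10b
3) 290.323ms=3/5b +290.323ms=3/5b
4) 580.645ms=6/5b +145.161ms=3/10b
5) 725.806ms=3/2b +145.161ms=3/10b
6) 870.968ms=9/5b +145.161ms=3/10b
7) 1016.129ms=21/10b +145.161ms=3/10b
8) 1161.29ms=12/5b +145.161ms=3/10b
9) 1306.452ms=27/10b +145.161ms=3/10b
10) 1451.613ms=3b +207.373ms=3/7b
11) 1658.986ms=24/7b +207.373ms=3/7b
12) 1866.359ms=27/7b +207.373ms=3/7b
13) 2073.733ms=30/7b +207.373ms=3/7b
14) 2281.106ms=33/7b +207.373ms=3/7b
15) 2488.479ms=36/7b +414.747ms=6/7b
Σ=6b of 6 (124bpm 3/4) — PASS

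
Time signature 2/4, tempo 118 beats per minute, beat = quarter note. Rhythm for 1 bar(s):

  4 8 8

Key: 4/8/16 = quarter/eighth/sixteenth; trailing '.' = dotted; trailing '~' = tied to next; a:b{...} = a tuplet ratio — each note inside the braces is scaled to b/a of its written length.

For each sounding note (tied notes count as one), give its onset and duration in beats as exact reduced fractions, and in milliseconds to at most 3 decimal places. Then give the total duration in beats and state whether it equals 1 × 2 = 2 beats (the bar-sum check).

1) 0.0ms=0b +508.475ms=1b
2) 508.475ms=1b +254.237ms=1/2b
3) 762.712ms=3/2b +254.237ms=1/2b
Σ=2b of 2 (118bpm 2/4) — PASS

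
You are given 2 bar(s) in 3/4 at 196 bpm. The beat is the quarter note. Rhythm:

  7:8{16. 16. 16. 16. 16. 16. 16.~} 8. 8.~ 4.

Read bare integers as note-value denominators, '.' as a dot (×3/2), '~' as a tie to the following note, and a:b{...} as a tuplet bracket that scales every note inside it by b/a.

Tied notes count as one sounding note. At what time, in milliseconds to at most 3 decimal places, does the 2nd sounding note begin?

1. 0.0ms @ 0 + 131.195ms (3/7)
2. 131.195ms @ 3/7 + 131.195ms (3/7)
3. 262.391ms @ 6/7 + 131.195ms (3/7)
4. 393.586ms @ 9/7 + 131.195ms (3/7)
5. 524.781ms @ 12/7 + 131.195ms (3/7)
6. 655.977ms @ 15/7 + 131.195ms (3/7)
7. 787.172ms @ 18/7 + 360.787ms (33/28)
8. 1147.959ms @ 15/4 + 688.776ms (9/4)

note 2 onset = 3/7b = 131.195ms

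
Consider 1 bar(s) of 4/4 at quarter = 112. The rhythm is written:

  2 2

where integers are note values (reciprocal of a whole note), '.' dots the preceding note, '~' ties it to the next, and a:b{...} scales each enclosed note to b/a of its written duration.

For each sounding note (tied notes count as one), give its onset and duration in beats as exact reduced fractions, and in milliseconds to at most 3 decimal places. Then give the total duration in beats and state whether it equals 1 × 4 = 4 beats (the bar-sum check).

1) 0.0ms=0b +1071.429ms=2b
2) 1071.429ms=2b +1071.429ms=2b
Σ=4b of 4 (112bpm 4/4) — PASS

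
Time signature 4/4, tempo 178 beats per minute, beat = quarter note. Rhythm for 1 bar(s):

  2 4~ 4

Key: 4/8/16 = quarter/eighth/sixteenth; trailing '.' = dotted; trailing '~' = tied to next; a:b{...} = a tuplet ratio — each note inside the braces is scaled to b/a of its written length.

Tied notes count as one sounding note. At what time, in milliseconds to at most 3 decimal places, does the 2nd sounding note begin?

note 2 onset = 2b = 674.157ms

1. 0.0ms @ 0 + 674.157ms (2)
2. 674.157ms @ 2 + 674.157ms (2)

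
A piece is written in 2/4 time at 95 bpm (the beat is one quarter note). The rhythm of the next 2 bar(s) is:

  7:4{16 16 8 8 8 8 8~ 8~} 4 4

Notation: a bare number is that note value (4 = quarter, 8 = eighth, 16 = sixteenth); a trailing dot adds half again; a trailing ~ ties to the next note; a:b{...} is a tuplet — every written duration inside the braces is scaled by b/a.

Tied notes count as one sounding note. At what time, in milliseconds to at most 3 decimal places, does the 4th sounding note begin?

1. 0.0ms @ 0 + 90.226ms (1/7)
2. 90.226ms @ 1/7 + 90.226ms (1/7)
3. 180.451ms @ 2/7 + 180.451ms (2/7)
4. 360.902ms @ 4/7 + 180.451ms (2/7)
5. 541.353ms @ 6/7 + 180.451ms (2/7)
6. 721.805ms @ 8/7 + 180.451ms (2/7)
7. 902.256ms @ 10/7 + 992.481ms (11/7)
8. 1894.737ms @ 3 + 631.579ms (1)

note 4 onset = 4/7b = 360.902ms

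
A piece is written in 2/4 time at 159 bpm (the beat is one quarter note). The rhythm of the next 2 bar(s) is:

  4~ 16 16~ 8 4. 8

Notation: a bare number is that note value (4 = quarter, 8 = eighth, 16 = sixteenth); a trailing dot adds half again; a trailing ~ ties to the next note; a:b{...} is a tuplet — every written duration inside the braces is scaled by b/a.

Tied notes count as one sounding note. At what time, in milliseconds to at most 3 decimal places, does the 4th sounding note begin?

note 4 onset = 7/2b = 1320.755ms

1. 0.0ms @ 0 + 471.698ms (5/4)
2. 471.698ms @ 5/4 + 283.019ms (3/4)
3. 754.717ms @ 2 + 566.038ms (3/2)
4. 1320.755ms @ 7/2 + 188.679ms (1/2)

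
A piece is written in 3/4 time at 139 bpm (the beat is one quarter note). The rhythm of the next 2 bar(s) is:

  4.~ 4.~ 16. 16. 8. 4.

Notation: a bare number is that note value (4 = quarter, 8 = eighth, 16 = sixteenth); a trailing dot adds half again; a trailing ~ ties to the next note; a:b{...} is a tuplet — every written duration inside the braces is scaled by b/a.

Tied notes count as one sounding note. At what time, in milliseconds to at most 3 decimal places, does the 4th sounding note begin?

note 4 onset = 9/2b = 1942.446ms

1. 0.0ms @ 0 + 1456.835ms (27/8)
2. 1456.835ms @ 27/8 + 161.871ms (3/8)
3. 1618.705ms @ 15/4 + 323.741ms (3/4)
4. 1942.446ms @ 9/2 + 647.482ms (3/2)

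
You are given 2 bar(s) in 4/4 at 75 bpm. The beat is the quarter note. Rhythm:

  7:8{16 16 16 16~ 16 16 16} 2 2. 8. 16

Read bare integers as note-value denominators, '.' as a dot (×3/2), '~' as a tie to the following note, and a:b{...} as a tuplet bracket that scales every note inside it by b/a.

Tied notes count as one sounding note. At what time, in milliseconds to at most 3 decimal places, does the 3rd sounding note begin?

1. 0.0ms @ 0 + 228.571ms (2/7)
2. 228.571ms @ 2/7 + 228.571ms (2/7)
3. 457.143ms @ 4/7 + 228.571ms (2/7)
4. 685.714ms @ 6/7 + 457.143ms (4/7)
5. 1142.857ms @ 10/7 + 228.571ms (2/7)
6. 1371.429ms @ 12/7 + 228.571ms (2/7)
7. 1600.0ms @ 2 + 1600.0ms (2)
8. 3200.0ms @ 4 + 2400.0ms (3)
9. 5600.0ms @ 7 + 600.0ms (3/4)
10. 6200.0ms @ 31/4 + 200.0ms (1/4)

note 3 onset = 4/7b = 457.143ms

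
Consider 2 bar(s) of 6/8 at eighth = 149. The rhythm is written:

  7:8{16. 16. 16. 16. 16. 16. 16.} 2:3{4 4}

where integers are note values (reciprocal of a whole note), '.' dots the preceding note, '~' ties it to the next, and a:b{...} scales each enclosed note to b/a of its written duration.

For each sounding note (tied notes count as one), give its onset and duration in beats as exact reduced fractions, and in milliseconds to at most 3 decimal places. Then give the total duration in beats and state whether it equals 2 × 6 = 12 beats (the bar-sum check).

1) 0.0ms=0b +345.158ms=6/7b
2) 345.158ms=6/7b +345.158ms=6/7b
3) 690.316ms=12/7b +345.158ms=6/7b
4) 1035.475ms=18/7b +345.158ms=6/7b
5) 1380.633ms=24/7b +345.158ms=6/7b
6) 1725.791ms=30/7b +345.158ms=6/7b
7) 2070.949ms=36/7b +345.158ms=6/7b
8) 2416.107ms=6b +1208.054ms=3b
9) 3624.161ms=9b +1208.054ms=3b
Σ=12b of 12 (149bpm 6/8) — PASS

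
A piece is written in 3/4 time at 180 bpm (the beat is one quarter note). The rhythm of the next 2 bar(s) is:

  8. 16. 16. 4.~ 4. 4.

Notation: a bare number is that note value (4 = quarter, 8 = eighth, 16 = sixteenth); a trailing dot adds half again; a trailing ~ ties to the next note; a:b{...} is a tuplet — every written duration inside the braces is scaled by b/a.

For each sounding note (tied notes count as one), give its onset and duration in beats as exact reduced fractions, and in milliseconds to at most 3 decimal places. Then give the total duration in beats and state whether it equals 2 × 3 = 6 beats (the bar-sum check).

1) 0.0ms=0b +250.0ms=3/4b
2) 250.0ms=3/4b +125.0ms=3/8b
3) 375.0ms=9/8b +125.0ms=3/8b
4) 500.0ms=3/2b +1000.0ms=3b
5) 1500.0ms=9/2b +500.0ms=3/2b
Σ=6b of 6 (180bpm 3/4) — PASS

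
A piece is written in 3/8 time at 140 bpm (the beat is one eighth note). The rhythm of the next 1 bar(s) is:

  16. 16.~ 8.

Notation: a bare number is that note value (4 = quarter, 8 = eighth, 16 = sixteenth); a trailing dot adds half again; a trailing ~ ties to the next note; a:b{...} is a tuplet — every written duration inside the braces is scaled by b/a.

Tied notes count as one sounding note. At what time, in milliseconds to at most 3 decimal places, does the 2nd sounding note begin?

1. 0.0ms @ 0 + 321.429ms (3/4)
2. 321.429ms @ 3/4 + 964.286ms (9/4)

note 2 onset = 3/4b = 321.429ms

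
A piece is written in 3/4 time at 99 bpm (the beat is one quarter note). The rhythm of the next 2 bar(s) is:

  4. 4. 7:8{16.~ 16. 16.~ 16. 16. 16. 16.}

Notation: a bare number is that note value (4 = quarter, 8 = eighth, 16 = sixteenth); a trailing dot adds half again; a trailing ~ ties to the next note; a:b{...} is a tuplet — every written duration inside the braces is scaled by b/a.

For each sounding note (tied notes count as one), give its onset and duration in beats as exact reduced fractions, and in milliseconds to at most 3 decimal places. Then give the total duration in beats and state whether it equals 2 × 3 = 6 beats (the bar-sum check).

1) 0.0ms=0b +909.091ms=3/2b
2) 909.091ms=3/2b +909.091ms=3/2b
3) 1818.182ms=3b +519.481ms=6/7b
4) 2337.662ms=27/7b +519.481ms=6/7b
5) 2857.143ms=33/7b +259.74ms=3/7b
6) 3116.883ms=36/7b +259.74ms=3/7b
7) 3376.623ms=39/7b +259.74ms=3/7b
Σ=6b of 6 (99bpm 3/4) — PASS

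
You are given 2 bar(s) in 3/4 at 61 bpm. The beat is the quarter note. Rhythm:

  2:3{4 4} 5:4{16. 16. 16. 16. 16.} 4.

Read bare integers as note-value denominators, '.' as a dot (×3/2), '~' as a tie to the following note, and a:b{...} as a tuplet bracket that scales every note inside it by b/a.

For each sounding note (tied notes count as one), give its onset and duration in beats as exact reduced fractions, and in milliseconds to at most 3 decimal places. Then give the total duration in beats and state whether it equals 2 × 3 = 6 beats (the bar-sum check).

1) 0.0ms=0b +1475.41ms=3/2b
2) 1475.41ms=3/2b +1475.41ms=3/2b
3) 2950.82ms=3b +295.082ms=3/10b
4) 3245.902ms=33/10b +295.082ms=3/10b
5) 3540.984ms=18/5b +295.082ms=3/10b
6) 3836.066ms=39/10b +295.082ms=3/10b
7) 4131.148ms=21/5b +295.082ms=3/10b
8) 4426.23ms=9/2b +1475.41ms=3/2b
Σ=6b of 6 (61bpm 3/4) — PASS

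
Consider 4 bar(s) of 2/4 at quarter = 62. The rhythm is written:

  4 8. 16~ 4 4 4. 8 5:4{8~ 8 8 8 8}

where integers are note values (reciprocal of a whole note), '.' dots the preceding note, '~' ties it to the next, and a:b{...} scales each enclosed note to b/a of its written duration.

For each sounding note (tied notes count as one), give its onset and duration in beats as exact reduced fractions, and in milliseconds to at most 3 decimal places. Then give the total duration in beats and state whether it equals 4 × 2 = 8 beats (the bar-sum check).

1) 0.0ms=0b +967.742ms=1b
2) 967.742ms=1b +725.806ms=3/4b
3) 1693.548ms=7/4b +1209.677ms=5/4b
4) 2903.226ms=3b +967.742ms=1b
5) 3870.968ms=4b +1451.613ms=3/2b
6) 5322.581ms=11/2b +483.871ms=1/2b
7) 5806.452ms=6b +774.194ms=4/5b
8) 6580.645ms=34/5b +387.097ms=2/5b
9) 6967.742ms=36/5b +387.097ms=2/5b
10) 7354.839ms=38/5b +387.097ms=2/5b
Σ=8b of 8 (62bpm 2/4) — PASS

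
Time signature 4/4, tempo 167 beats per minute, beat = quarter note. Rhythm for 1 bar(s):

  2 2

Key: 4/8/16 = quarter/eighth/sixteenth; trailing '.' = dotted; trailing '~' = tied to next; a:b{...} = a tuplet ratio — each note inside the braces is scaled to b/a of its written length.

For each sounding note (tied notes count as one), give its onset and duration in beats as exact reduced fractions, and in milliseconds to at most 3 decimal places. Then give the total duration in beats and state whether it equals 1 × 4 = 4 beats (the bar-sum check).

1) 0.0ms=0b +718.563ms=2b
2) 718.563ms=2b +718.563ms=2b
Σ=4b of 4 (167bpm 4/4) — PASS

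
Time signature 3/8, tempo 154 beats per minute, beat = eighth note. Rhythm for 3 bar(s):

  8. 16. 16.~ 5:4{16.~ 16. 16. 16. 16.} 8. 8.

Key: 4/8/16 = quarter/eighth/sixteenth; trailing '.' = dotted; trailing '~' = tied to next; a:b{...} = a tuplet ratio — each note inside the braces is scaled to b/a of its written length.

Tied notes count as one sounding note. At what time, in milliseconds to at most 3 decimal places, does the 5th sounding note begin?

1. 0.0ms @ 0 + 584.416ms (3/2)
2. 584.416ms @ 3/2 + 292.208ms (3/4)
3. 876.623ms @ 9/4 + 759.74ms (39/20)
4. 1636.364ms @ 21/5 + 233.766ms (3/5)
5. 1870.13ms @ 24/5 + 233.766ms (3/5)
6. 2103.896ms @ 27/5 + 233.766ms (3/5)
7. 2337.662ms @ 6 + 584.416ms (3/2)
8. 2922.078ms @ 15/2 + 584.416ms (3/2)

note 5 onset = 24/5b = 1870.13ms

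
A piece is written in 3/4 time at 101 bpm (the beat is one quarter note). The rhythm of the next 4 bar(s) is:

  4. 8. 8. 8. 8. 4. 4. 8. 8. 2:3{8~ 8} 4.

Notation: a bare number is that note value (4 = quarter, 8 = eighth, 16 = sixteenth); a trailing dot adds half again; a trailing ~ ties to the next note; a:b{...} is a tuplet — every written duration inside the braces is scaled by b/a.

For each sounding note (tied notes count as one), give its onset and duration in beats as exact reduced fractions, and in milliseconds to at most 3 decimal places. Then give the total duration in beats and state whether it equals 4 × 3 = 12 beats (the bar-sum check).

1) 0.0ms=0b +891.089ms=3/2b
2) 891.089ms=3/2b +445.545ms=3/4b
3) 1336.634ms=9/4b +445.545ms=3/4b
4) 1782.178ms=3b +445.545ms=3/4b
5) 2227.723ms=15/4b +445.545ms=3/4b
6) 2673.267ms=9/2b +891.089ms=3/2b
7) 3564.356ms=6b +891.089ms=3/2b
8) 4455.446ms=15/2b +445.545ms=3/4b
9) 4900.99ms=33/4b +445.545ms=3/4b
10) 5346.535ms=9b +891.089ms=3/2b
11) 6237.624ms=21/2b +891.089ms=3/2b
Σ=12b of 12 (101bpm 3/4) — PASS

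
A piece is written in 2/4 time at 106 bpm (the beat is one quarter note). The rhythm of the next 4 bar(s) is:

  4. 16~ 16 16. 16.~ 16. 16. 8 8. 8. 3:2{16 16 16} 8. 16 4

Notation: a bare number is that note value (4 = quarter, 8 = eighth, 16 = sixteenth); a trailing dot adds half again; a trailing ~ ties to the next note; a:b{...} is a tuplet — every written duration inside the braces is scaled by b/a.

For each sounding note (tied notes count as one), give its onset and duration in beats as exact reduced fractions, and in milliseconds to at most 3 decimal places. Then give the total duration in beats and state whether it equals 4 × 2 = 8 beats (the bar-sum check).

1) 0.0ms=0b +849.057ms=3/2b
2) 849.057ms=3/2b +283.019ms=1/2b
3) 1132.075ms=2b +212.264ms=3/8b
4) 1344.34ms=19/8b +424.528ms=3/4b
5) 1768.868ms=25/8b +212.264ms=3/8b
6) 1981.132ms=7/2b +283.019ms=1/2b
7) 2264.151ms=4b +424.528ms=3/4b
8) 2688.679ms=19/4b +424.528ms=3/4b
9) 3113.208ms=11/2b +94.34ms=1/6b
10) 3207.547ms=17/3b +94.34ms=1/6b
11) 3301.887ms=35/6b +94.34ms=1/6b
12) 3396.226ms=6b +424.528ms=3/4b
13) 3820.755ms=27/4b +141.509ms=1/4b
14) 3962.264ms=7b +566.038ms=1b
Σ=8b of 8 (106bpm 2/4) — PASS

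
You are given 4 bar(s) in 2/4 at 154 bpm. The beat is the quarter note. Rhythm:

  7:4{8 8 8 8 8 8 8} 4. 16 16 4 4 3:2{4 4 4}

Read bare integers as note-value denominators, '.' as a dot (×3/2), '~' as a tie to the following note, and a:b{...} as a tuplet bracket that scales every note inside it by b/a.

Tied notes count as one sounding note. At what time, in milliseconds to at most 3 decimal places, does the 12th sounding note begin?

1. 0.0ms @ 0 + 111.317ms (2/7)
2. 111.317ms @ 2/7 + 111.317ms (2/7)
3. 222.635ms @ 4/7 + 111.317ms (2/7)
4. 333.952ms @ 6/7 + 111.317ms (2/7)
5. 445.269ms @ 8/7 + 111.317ms (2/7)
6. 556.586ms @ 10/7 + 111.317ms (2/7)
7. 667.904ms @ 12/7 + 111.317ms (2/7)
8. 779.221ms @ 2 + 584.416ms (3/2)
9. 1363.636ms @ 7/2 + 97.403ms (1/4)
10. 1461.039ms @ 15/4 + 97.403ms (1/4)
11. 1558.442ms @ 4 + 389.61ms (1)
12. 1948.052ms @ 5 + 389.61ms (1)
13. 2337.662ms @ 6 + 259.74ms (2/3)
14. 2597.403ms @ 20/3 + 259.74ms (2/3)
15. 2857.143ms @ 22/3 + 259.74ms (2/3)

note 12 onset = 5b = 1948.052ms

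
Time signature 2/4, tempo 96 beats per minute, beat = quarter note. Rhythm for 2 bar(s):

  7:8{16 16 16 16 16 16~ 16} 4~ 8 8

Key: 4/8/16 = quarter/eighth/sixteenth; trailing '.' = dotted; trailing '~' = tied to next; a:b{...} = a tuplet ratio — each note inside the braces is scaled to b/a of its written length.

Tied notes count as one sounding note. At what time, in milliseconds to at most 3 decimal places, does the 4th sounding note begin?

1. 0.0ms @ 0 + 178.571ms (2/7)
2. 178.571ms @ 2/7 + 178.571ms (2/7)
3. 357.143ms @ 4/7 + 178.571ms (2/7)
4. 535.714ms @ 6/7 + 178.571ms (2/7)
5. 714.286ms @ 8/7 + 178.571ms (2/7)
6. 892.857ms @ 10/7 + 357.143ms (4/7)
7. 1250.0ms @ 2 + 937.5ms (3/2)
8. 2187.5ms @ 7/2 + 312.5ms (1/2)

note 4 onset = 6/7b = 535.714ms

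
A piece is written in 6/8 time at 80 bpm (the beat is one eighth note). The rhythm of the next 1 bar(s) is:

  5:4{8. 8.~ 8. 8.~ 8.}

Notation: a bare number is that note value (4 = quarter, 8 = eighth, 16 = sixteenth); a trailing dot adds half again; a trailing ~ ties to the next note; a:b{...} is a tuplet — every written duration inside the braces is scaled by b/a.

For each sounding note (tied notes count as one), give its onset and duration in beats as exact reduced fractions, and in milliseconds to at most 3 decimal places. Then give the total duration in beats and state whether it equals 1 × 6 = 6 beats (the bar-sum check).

1) 0.0ms=0b +900.0ms=6/5b
2) 900.0ms=6/5b +1800.0ms=12/5b
3) 2700.0ms=18/5b +1800.0ms=12/5b
Σ=6b of 6 (80bpm 6/8) — PASS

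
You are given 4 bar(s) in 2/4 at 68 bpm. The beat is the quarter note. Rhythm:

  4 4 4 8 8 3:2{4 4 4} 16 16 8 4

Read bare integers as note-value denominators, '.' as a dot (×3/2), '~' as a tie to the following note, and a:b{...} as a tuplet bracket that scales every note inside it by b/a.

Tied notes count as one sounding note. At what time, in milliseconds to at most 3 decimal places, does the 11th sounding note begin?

1. 0.0ms @ 0 + 882.353ms (1)
2. 882.353ms @ 1 + 882.353ms (1)
3. 1764.706ms @ 2 + 882.353ms (1)
4. 2647.059ms @ 3 + 441.176ms (1/2)
5. 3088.235ms @ 7/2 + 441.176ms (1/2)
6. 3529.412ms @ 4 + 588.235ms (2/3)
7. 4117.647ms @ 14/3 + 588.235ms (2/3)
8. 4705.882ms @ 16/3 + 588.235ms (2/3)
9. 5294.118ms @ 6 + 220.588ms (1/4)
10. 5514.706ms @ 25/4 + 220.588ms (1/4)
11. 5735.294ms @ 13/2 + 441.176ms (1/2)
12. 6176.471ms @ 7 + 882.353ms (1)

note 11 onset = 13/2b = 5735.294ms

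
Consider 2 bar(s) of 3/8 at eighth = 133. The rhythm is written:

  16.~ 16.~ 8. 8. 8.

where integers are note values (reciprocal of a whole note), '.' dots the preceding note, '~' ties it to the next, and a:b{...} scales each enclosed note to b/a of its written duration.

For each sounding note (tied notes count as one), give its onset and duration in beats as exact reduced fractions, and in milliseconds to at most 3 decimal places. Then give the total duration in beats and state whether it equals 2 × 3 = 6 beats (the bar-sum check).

1) 0.0ms=0b +1353.383ms=3b
2) 1353.383ms=3b +676.692ms=3/2b
3) 2030.075ms=9/2b +676.692ms=3/2b
Σ=6b of 6 (133bpm 3/8) — PASS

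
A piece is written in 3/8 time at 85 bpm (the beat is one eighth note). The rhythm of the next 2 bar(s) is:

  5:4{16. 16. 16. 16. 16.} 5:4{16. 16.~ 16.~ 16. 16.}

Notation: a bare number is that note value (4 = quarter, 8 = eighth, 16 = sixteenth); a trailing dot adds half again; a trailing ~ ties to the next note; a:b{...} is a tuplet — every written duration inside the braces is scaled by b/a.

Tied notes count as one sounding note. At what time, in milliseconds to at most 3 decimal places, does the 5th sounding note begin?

note 5 onset = 12/5b = 1694.118ms

1. 0.0ms @ 0 + 423.529ms (3/5)
2. 423.529ms @ 3/5 + 423.529ms (3/5)
3. 847.059ms @ 6/5 + 423.529ms (3/5)
4. 1270.588ms @ 9/5 + 423.529ms (3/5)
5. 1694.118ms @ 12/5 + 423.529ms (3/5)
6. 2117.647ms @ 3 + 423.529ms (3/5)
7. 2541.176ms @ 18/5 + 1270.588ms (9/5)
8. 3811.765ms @ 27/5 + 423.529ms (3/5)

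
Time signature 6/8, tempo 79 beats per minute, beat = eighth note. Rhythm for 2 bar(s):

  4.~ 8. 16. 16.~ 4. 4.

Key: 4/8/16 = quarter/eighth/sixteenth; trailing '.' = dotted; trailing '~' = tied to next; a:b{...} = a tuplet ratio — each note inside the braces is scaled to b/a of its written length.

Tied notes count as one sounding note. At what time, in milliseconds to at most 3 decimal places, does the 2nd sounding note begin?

note 2 onset = 9/2b = 3417.722ms

1. 0.0ms @ 0 + 3417.722ms (9/2)
2. 3417.722ms @ 9/2 + 569.62ms (3/4)
3. 3987.342ms @ 21/4 + 2848.101ms (15/4)
4. 6835.443ms @ 9 + 2278.481ms (3)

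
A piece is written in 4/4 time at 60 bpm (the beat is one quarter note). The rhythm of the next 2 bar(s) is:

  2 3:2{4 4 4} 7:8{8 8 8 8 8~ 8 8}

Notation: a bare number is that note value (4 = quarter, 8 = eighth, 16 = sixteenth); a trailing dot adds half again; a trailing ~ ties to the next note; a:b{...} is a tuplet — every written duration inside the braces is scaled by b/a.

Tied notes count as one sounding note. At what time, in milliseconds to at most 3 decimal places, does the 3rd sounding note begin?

1. 0.0ms @ 0 + 2000.0ms (2)
2. 2000.0ms @ 2 + 666.667ms (2/3)
3. 2666.667ms @ 8/3 + 666.667ms (2/3)
4. 3333.333ms @ 10/3 + 666.667ms (2/3)
5. 4000.0ms @ 4 + 571.429ms (4/7)
6. 4571.429ms @ 32/7 + 571.429ms (4/7)
7. 5142.857ms @ 36/7 + 571.429ms (4/7)
8. 5714.286ms @ 40/7 + 571.429ms (4/7)
9. 6285.714ms @ 44/7 + 1142.857ms (8/7)
10. 7428.571ms @ 52/7 + 571.429ms (4/7)

note 3 onset = 8/3b = 2666.667ms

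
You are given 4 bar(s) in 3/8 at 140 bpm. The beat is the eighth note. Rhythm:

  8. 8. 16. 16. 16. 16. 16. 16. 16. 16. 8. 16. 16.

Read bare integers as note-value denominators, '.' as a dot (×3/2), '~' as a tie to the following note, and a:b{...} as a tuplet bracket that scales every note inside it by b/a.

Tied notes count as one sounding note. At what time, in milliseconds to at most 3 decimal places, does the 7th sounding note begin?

note 7 onset = 6b = 2571.429ms

1. 0.0ms @ 0 + 642.857ms (3/2)
2. 642.857ms @ 3/2 + 642.857ms (3/2)
3. 1285.714ms @ 3 + 321.429ms (3/4)
4. 1607.143ms @ 15/4 + 321.429ms (3/4)
5. 1928.571ms @ 9/2 + 321.429ms (3/4)
6. 2250.0ms @ 21/4 + 321.429ms (3/4)
7. 2571.429ms @ 6 + 321.429ms (3/4)
8. 2892.857ms @ 27/4 + 321.429ms (3/4)
9. 3214.286ms @ 15/2 + 321.429ms (3/4)
10. 3535.714ms @ 33/4 + 321.429ms (3/4)
11. 3857.143ms @ 9 + 642.857ms (3/2)
12. 4500.0ms @ 21/2 + 321.429ms (3/4)
13. 4821.429ms @ 45/4 + 321.429ms (3/4)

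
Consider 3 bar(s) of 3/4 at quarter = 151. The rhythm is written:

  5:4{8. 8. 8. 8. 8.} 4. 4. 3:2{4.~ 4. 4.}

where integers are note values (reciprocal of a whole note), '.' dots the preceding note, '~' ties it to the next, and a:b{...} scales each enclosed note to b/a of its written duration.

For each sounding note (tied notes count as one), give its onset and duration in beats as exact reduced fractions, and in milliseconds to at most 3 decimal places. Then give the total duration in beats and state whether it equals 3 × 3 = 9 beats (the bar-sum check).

1) 0.0ms=0b +238.411ms=3/5b
2) 238.411ms=3/5b +238.411ms=3/5b
3) 476.821ms=6/5b +238.411ms=3/5b
4) 715.232ms=9/5b +238.411ms=3/5b
5) 953.642ms=12/5b +238.411ms=3/5b
6) 1192.053ms=3b +596.026ms=3/2b
7) 1788.079ms=9/2b +596.026ms=3/2b
8) 2384.106ms=6b +794.702ms=2b
9) 3178.808ms=8b +397.351ms=1b
Σ=9b of 9 (151bpm 3/4) — PASS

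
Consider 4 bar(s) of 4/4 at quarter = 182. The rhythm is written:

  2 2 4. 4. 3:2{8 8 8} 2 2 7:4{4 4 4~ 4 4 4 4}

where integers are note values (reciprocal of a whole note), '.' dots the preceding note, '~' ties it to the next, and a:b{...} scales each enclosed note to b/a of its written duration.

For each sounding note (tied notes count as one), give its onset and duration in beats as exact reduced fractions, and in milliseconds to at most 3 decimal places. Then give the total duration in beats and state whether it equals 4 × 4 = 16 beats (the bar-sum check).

1) 0.0ms=0b +659.341ms=2b
2) 659.341ms=2b +659.341ms=2b
3) 1318.681ms=4b +494.505ms=3/2b
4) 1813.187ms=11/2b +494.505ms=3/2b
5) 2307.692ms=7b +109.89ms=1/3b
6) 2417.582ms=22/3b +109.89ms=1/3b
7) 2527.473ms=23/3b +109.89ms=1/3b
8) 2637.363ms=8b +659.341ms=2b
9) 3296.703ms=10b +659.341ms=2b
10) 3956.044ms=12b +188.383ms=4/7b
11) 4144.427ms=88/7b +188.383ms=4/7b
12) 4332.81ms=92/7b +376.766ms=8/7b
13) 4709.576ms=100/7b +188.383ms=4/7b
14) 4897.959ms=104/7b +188.383ms=4/7b
15) 5086.342ms=108/7b +188.383ms=4/7b
Σ=16b of 16 (182bpm 4/4) — PASS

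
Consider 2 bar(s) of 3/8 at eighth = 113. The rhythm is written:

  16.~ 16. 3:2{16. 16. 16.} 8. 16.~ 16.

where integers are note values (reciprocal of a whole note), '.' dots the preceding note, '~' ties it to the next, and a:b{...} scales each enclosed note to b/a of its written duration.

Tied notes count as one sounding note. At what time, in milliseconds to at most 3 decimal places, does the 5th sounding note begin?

1. 0.0ms @ 0 + 796.46ms (3/2)
2. 796.46ms @ 3/2 + 265.487ms (1/2)
3. 1061.947ms @ 2 + 265.487ms (1/2)
4. 1327.434ms @ 5/2 + 265.487ms (1/2)
5. 1592.92ms @ 3 + 796.46ms (3/2)
6. 2389.381ms @ 9/2 + 796.46ms (3/2)

note 5 onset = 3b = 1592.92ms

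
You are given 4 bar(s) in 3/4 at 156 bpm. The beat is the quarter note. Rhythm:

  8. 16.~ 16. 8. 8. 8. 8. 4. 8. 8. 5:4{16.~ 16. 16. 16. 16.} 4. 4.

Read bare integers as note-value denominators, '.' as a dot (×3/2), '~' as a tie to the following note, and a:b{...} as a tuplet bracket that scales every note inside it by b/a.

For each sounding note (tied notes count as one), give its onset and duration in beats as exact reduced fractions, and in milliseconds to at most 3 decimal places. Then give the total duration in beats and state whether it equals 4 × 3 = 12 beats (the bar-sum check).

1) 0.0ms=0b +288.462ms=3/4b
2) 288.462ms=3/4b +288.462ms=3/4b
3) 576.923ms=3/2b +288.462ms=3/4b
4) 865.385ms=9/4b +288.462ms=3/4b
5) 1153.846ms=3b +288.462ms=3/4b
6) 1442.308ms=15/4b +288.462ms=3/4b
7) 1730.769ms=9/2b +576.923ms=3/2b
8) 2307.692ms=6b +288.462ms=3/4b
9) 2596.154ms=27/4b +288.462ms=3/4b
10) 2884.615ms=15/2b +230.769ms=3/5b
11) 3115.385ms=81/10b +115.385ms=3/10b
12) 3230.769ms=42/5b +115.385ms=3/10b
13) 3346.154ms=87/10b +115.385ms=3/10b
14) 3461.538ms=9b +576.923ms=3/2b
15) 4038.462ms=21/2b +576.923ms=3/2b
Σ=12b of 12 (156bpm 3/4) — PASS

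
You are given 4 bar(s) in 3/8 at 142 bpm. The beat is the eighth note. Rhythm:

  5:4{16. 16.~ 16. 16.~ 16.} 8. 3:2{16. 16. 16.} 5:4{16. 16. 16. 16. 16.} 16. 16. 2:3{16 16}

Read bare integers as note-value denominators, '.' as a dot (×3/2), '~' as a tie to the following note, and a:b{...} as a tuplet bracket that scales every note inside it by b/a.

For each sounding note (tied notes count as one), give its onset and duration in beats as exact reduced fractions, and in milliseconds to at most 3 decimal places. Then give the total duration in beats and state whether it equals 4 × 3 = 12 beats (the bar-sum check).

1) 0.0ms=0b +253.521ms=3/5b
2) 253.521ms=3/5b +507.042ms=6/5b
3) 760.563ms=9/5b +507.042ms=6/5b
4) 1267.606ms=3b +633.803ms=3/2b
5) 1901.408ms=9/2b +211.268ms=1/2b
6) 2112.676ms=5b +211.268ms=1/2b
7) 2323.944ms=11/2b +211.268ms=1/2b
8) 2535.211ms=6b +253.521ms=3/5b
9) 2788.732ms=33/5b +253.521ms=3/5b
10) 3042.254ms=36/5b +253.521ms=3/5b
11) 3295.775ms=39/5b +253.521ms=3/5b
12) 3549.296ms=42/5b +253.521ms=3/5b
13) 3802.817ms=9b +316.901ms=3/4b
14) 4119.718ms=39/4b +316.901ms=3/4b
15) 4436.62ms=21/2b +316.901ms=3/4b
16) 4753.521ms=45/4b +316.901ms=3/4b
Σ=12b of 12 (142bpm 3/8) — PASS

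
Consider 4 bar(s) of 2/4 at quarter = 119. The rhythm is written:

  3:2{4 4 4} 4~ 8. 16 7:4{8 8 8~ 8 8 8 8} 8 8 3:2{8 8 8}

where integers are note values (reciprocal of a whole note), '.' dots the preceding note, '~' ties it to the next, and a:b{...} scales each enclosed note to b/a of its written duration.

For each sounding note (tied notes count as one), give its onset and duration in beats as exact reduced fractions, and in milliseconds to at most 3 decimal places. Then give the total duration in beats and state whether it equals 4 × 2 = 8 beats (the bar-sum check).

1) 0.0ms=0b +336.134ms=2/3b
2) 336.134ms=2/3b +336.134ms=2/3b
3) 672.269ms=4/3b +336.134ms=2/3b
4) 1008.403ms=2b +882.353ms=7/4b
5) 1890.756ms=15/4b +126.05ms=1/4b
6) 2016.807ms=4b +144.058ms=2/7b
7) 2160.864ms=30/7b +144.058ms=2/7b
8) 2304.922ms=32/7b +288.115ms=4/7b
9) 2593.037ms=36/7b +144.058ms=2/7b
10) 2737.095ms=38/7b +144.058ms=2/7b
11) 2881.152ms=40/7b +144.058ms=2/7b
12) 3025.21ms=6b +252.101ms=1/2b
13) 3277.311ms=13/2b +252.101ms=1/2b
14) 3529.412ms=7b +168.067ms=1/3b
15) 3697.479ms=22/3b +168.067ms=1/3b
16) 3865.546ms=23/3b +168.067ms=1/3b
Σ=8b of 8 (119bpm 2/4) — PASS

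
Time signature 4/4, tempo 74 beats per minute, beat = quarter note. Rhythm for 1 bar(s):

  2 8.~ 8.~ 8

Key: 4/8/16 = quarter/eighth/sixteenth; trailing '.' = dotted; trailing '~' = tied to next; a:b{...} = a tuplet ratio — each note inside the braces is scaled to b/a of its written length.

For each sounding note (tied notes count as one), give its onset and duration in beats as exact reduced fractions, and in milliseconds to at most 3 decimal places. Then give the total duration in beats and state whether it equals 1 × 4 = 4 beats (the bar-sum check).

1) 0.0ms=0b +1621.622ms=2b
2) 1621.622ms=2b +1621.622ms=2b
Σ=4b of 4 (74bpm 4/4) — PASS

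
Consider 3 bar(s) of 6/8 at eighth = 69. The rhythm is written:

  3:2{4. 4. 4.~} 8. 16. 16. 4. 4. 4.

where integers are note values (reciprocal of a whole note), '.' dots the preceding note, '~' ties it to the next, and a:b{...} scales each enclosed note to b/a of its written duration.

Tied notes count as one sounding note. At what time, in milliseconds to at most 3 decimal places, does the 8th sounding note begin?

note 8 onset = 15b = 13043.478ms

1. 0.0ms @ 0 + 1739.13ms (2)
2. 1739.13ms @ 2 + 1739.13ms (2)
3. 3478.261ms @ 4 + 3043.478ms (7/2)
4. 6521.739ms @ 15/2 + 652.174ms (3/4)
5. 7173.913ms @ 33/4 + 652.174ms (3/4)
6. 7826.087ms @ 9 + 2608.696ms (3)
7. 10434.783ms @ 12 + 2608.696ms (3)
8. 13043.478ms @ 15 + 2608.696ms (3)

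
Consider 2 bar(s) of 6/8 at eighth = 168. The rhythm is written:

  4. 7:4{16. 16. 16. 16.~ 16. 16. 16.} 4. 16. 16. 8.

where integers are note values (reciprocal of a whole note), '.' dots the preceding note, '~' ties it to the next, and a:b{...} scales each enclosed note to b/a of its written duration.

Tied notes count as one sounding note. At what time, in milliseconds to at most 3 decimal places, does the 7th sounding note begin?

note 7 onset = 39/7b = 1989.796ms

1. 0.0ms @ 0 + 1071.429ms (3)
2. 1071.429ms @ 3 + 153.061ms (3/7)
3. 1224.49ms @ 24/7 + 153.061ms (3/7)
4. 1377.551ms @ 27/7 + 153.061ms (3/7)
5. 1530.612ms @ 30/7 + 306.122ms (6/7)
6. 1836.735ms @ 36/7 + 153.061ms (3/7)
7. 1989.796ms @ 39/7 + 153.061ms (3/7)
8. 2142.857ms @ 6 + 1071.429ms (3)
9. 3214.286ms @ 9 + 267.857ms (3/4)
10. 3482.143ms @ 39/4 + 267.857ms (3/4)
11. 3750.0ms @ 21/2 + 535.714ms (3/2)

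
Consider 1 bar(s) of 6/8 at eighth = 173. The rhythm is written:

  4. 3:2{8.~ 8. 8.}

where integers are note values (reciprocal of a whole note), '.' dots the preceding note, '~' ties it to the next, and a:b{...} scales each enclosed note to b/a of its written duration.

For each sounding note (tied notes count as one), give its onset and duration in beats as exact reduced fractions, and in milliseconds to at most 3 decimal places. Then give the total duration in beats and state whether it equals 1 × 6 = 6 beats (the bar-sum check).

1) 0.0ms=0b +1040.462ms=3b
2) 1040.462ms=3b +693.642ms=2b
3) 1734.104ms=5b +346.821ms=1b
Σ=6b of 6 (173bpm 6/8) — PASS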